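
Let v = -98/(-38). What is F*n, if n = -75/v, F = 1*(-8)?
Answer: 11400/49 ≈ 232.65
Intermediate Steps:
F = -8
v = 49/19 (v = -98*(-1/38) = 49/19 ≈ 2.5789)
n = -1425/49 (n = -75/49/19 = -75*19/49 = -1425/49 ≈ -29.082)
F*n = -8*(-1425/49) = 11400/49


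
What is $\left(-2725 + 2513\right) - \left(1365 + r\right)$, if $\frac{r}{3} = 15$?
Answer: $-1622$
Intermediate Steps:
$r = 45$ ($r = 3 \cdot 15 = 45$)
$\left(-2725 + 2513\right) - \left(1365 + r\right) = \left(-2725 + 2513\right) - 1410 = -212 - 1410 = -1622$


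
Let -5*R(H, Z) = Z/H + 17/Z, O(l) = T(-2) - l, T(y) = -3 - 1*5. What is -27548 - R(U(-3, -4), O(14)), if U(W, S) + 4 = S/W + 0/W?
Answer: -6060231/220 ≈ -27547.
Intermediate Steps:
U(W, S) = -4 + S/W (U(W, S) = -4 + (S/W + 0/W) = -4 + (S/W + 0) = -4 + S/W)
T(y) = -8 (T(y) = -3 - 5 = -8)
O(l) = -8 - l
R(H, Z) = -17/(5*Z) - Z/(5*H) (R(H, Z) = -(Z/H + 17/Z)/5 = -(17/Z + Z/H)/5 = -17/(5*Z) - Z/(5*H))
-27548 - R(U(-3, -4), O(14)) = -27548 - (-17/(5*(-8 - 1*14)) - (-8 - 1*14)/(5*(-4 - 4/(-3)))) = -27548 - (-17/(5*(-8 - 14)) - (-8 - 14)/(5*(-4 - 4*(-1/3)))) = -27548 - (-17/5/(-22) - 1/5*(-22)/(-4 + 4/3)) = -27548 - (-17/5*(-1/22) - 1/5*(-22)/(-8/3)) = -27548 - (17/110 - 1/5*(-22)*(-3/8)) = -27548 - (17/110 - 33/20) = -27548 - 1*(-329/220) = -27548 + 329/220 = -6060231/220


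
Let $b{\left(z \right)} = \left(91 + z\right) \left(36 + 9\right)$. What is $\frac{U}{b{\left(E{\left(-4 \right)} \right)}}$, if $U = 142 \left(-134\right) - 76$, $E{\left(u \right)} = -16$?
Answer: $- \frac{6368}{1125} \approx -5.6604$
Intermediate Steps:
$b{\left(z \right)} = 4095 + 45 z$ ($b{\left(z \right)} = \left(91 + z\right) 45 = 4095 + 45 z$)
$U = -19104$ ($U = -19028 - 76 = -19104$)
$\frac{U}{b{\left(E{\left(-4 \right)} \right)}} = - \frac{19104}{4095 + 45 \left(-16\right)} = - \frac{19104}{4095 - 720} = - \frac{19104}{3375} = \left(-19104\right) \frac{1}{3375} = - \frac{6368}{1125}$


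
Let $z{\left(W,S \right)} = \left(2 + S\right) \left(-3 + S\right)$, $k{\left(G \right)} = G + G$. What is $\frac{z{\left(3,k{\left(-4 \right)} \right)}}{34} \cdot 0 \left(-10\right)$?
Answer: $0$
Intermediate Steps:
$k{\left(G \right)} = 2 G$
$z{\left(W,S \right)} = \left(-3 + S\right) \left(2 + S\right)$
$\frac{z{\left(3,k{\left(-4 \right)} \right)}}{34} \cdot 0 \left(-10\right) = \frac{-6 + \left(2 \left(-4\right)\right)^{2} - 2 \left(-4\right)}{34} \cdot 0 \left(-10\right) = \left(-6 + \left(-8\right)^{2} - -8\right) \frac{1}{34} \cdot 0 \left(-10\right) = \left(-6 + 64 + 8\right) \frac{1}{34} \cdot 0 \left(-10\right) = 66 \cdot \frac{1}{34} \cdot 0 \left(-10\right) = \frac{33}{17} \cdot 0 \left(-10\right) = 0 \left(-10\right) = 0$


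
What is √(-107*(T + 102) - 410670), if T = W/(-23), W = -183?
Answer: 3*I*√24829811/23 ≈ 649.95*I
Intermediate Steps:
T = 183/23 (T = -183/(-23) = -183*(-1/23) = 183/23 ≈ 7.9565)
√(-107*(T + 102) - 410670) = √(-107*(183/23 + 102) - 410670) = √(-107*2529/23 - 410670) = √(-270603/23 - 410670) = √(-9716013/23) = 3*I*√24829811/23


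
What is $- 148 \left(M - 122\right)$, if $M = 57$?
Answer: $9620$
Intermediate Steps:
$- 148 \left(M - 122\right) = - 148 \left(57 - 122\right) = \left(-148\right) \left(-65\right) = 9620$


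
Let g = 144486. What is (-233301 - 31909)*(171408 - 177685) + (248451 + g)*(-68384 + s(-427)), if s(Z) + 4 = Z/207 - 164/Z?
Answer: -742706604443717/29463 ≈ -2.5208e+10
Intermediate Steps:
s(Z) = -4 - 164/Z + Z/207 (s(Z) = -4 + (Z/207 - 164/Z) = -4 + (-164/Z + Z/207) = -4 - 164/Z + Z/207)
(-233301 - 31909)*(171408 - 177685) + (248451 + g)*(-68384 + s(-427)) = (-233301 - 31909)*(171408 - 177685) + (248451 + 144486)*(-68384 + (-4 - 164/(-427) + (1/207)*(-427))) = -265210*(-6277) + 392937*(-68384 + (-4 - 164*(-1/427) - 427/207)) = 1664723170 + 392937*(-68384 + (-4 + 164/427 - 427/207)) = 1664723170 + 392937*(-68384 - 501937/88389) = 1664723170 + 392937*(-6044895313/88389) = 1664723170 - 791754343201427/29463 = -742706604443717/29463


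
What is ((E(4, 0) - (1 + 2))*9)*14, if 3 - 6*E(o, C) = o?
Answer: -399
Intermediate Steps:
E(o, C) = ½ - o/6
((E(4, 0) - (1 + 2))*9)*14 = (((½ - ⅙*4) - (1 + 2))*9)*14 = (((½ - ⅔) - 1*3)*9)*14 = ((-⅙ - 3)*9)*14 = -19/6*9*14 = -57/2*14 = -399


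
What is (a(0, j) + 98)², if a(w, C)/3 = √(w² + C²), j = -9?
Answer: 15625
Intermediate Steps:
a(w, C) = 3*√(C² + w²) (a(w, C) = 3*√(w² + C²) = 3*√(C² + w²))
(a(0, j) + 98)² = (3*√((-9)² + 0²) + 98)² = (3*√(81 + 0) + 98)² = (3*√81 + 98)² = (3*9 + 98)² = (27 + 98)² = 125² = 15625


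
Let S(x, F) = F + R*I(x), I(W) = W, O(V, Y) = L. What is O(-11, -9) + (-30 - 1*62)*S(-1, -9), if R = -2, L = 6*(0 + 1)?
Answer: 650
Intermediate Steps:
L = 6 (L = 6*1 = 6)
O(V, Y) = 6
S(x, F) = F - 2*x
O(-11, -9) + (-30 - 1*62)*S(-1, -9) = 6 + (-30 - 1*62)*(-9 - 2*(-1)) = 6 + (-30 - 62)*(-9 + 2) = 6 - 92*(-7) = 6 + 644 = 650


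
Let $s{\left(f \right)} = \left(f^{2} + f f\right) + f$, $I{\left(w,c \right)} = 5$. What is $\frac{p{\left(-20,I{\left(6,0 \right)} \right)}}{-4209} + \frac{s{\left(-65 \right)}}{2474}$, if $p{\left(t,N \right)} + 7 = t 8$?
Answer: $\frac{35705623}{10413066} \approx 3.4289$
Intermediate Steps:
$p{\left(t,N \right)} = -7 + 8 t$ ($p{\left(t,N \right)} = -7 + t 8 = -7 + 8 t$)
$s{\left(f \right)} = f + 2 f^{2}$ ($s{\left(f \right)} = \left(f^{2} + f^{2}\right) + f = 2 f^{2} + f = f + 2 f^{2}$)
$\frac{p{\left(-20,I{\left(6,0 \right)} \right)}}{-4209} + \frac{s{\left(-65 \right)}}{2474} = \frac{-7 + 8 \left(-20\right)}{-4209} + \frac{\left(-65\right) \left(1 + 2 \left(-65\right)\right)}{2474} = \left(-7 - 160\right) \left(- \frac{1}{4209}\right) + - 65 \left(1 - 130\right) \frac{1}{2474} = \left(-167\right) \left(- \frac{1}{4209}\right) + \left(-65\right) \left(-129\right) \frac{1}{2474} = \frac{167}{4209} + 8385 \cdot \frac{1}{2474} = \frac{167}{4209} + \frac{8385}{2474} = \frac{35705623}{10413066}$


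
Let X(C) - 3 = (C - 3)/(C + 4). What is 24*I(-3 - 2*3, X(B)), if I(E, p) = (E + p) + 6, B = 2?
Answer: -4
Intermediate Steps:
X(C) = 3 + (-3 + C)/(4 + C) (X(C) = 3 + (C - 3)/(C + 4) = 3 + (-3 + C)/(4 + C))
I(E, p) = 6 + E + p
24*I(-3 - 2*3, X(B)) = 24*(6 + (-3 - 2*3) + (9 + 4*2)/(4 + 2)) = 24*(6 + (-3 - 6) + (9 + 8)/6) = 24*(6 - 9 + (1/6)*17) = 24*(6 - 9 + 17/6) = 24*(-1/6) = -4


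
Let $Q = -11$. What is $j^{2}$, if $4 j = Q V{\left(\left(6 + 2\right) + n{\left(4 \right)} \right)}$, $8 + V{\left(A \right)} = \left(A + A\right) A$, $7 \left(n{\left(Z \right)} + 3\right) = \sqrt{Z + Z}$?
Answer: $\frac{134862849}{9604} + \frac{1254770 \sqrt{2}}{343} \approx 19216.0$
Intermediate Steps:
$n{\left(Z \right)} = -3 + \frac{\sqrt{2} \sqrt{Z}}{7}$ ($n{\left(Z \right)} = -3 + \frac{\sqrt{Z + Z}}{7} = -3 + \frac{\sqrt{2 Z}}{7} = -3 + \frac{\sqrt{2} \sqrt{Z}}{7}$)
$V{\left(A \right)} = -8 + 2 A^{2}$ ($V{\left(A \right)} = -8 + \left(A + A\right) A = -8 + 2 A A = -8 + 2 A^{2}$)
$j = 22 - \frac{11 \left(5 + \frac{2 \sqrt{2}}{7}\right)^{2}}{2}$ ($j = \frac{\left(-11\right) \left(-8 + 2 \left(\left(6 + 2\right) - \left(3 - \frac{\sqrt{2} \sqrt{4}}{7}\right)\right)^{2}\right)}{4} = \frac{\left(-11\right) \left(-8 + 2 \left(8 - \left(3 - \frac{1}{7} \sqrt{2} \cdot 2\right)\right)^{2}\right)}{4} = \frac{\left(-11\right) \left(-8 + 2 \left(8 - \left(3 - \frac{2 \sqrt{2}}{7}\right)\right)^{2}\right)}{4} = \frac{\left(-11\right) \left(-8 + 2 \left(5 + \frac{2 \sqrt{2}}{7}\right)^{2}\right)}{4} = \frac{88 - 22 \left(5 + \frac{2 \sqrt{2}}{7}\right)^{2}}{4} = 22 - \frac{11 \left(5 + \frac{2 \sqrt{2}}{7}\right)^{2}}{2} \approx -138.62$)
$j^{2} = \left(- \frac{11407}{98} - \frac{110 \sqrt{2}}{7}\right)^{2}$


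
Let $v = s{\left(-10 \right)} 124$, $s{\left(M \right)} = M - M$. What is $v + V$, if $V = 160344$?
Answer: $160344$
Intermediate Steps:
$s{\left(M \right)} = 0$
$v = 0$ ($v = 0 \cdot 124 = 0$)
$v + V = 0 + 160344 = 160344$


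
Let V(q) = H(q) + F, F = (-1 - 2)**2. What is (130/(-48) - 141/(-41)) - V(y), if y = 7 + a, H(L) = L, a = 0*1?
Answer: -15025/984 ≈ -15.269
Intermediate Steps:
a = 0
F = 9 (F = (-3)**2 = 9)
y = 7 (y = 7 + 0 = 7)
V(q) = 9 + q (V(q) = q + 9 = 9 + q)
(130/(-48) - 141/(-41)) - V(y) = (130/(-48) - 141/(-41)) - (9 + 7) = (130*(-1/48) - 141*(-1/41)) - 1*16 = (-65/24 + 141/41) - 16 = 719/984 - 16 = -15025/984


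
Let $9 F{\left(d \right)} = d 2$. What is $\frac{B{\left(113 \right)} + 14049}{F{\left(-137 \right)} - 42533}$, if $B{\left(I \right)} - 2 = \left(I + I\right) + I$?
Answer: $- \frac{129510}{383071} \approx -0.33808$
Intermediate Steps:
$F{\left(d \right)} = \frac{2 d}{9}$ ($F{\left(d \right)} = \frac{d 2}{9} = \frac{2 d}{9}$)
$B{\left(I \right)} = 2 + 3 I$ ($B{\left(I \right)} = 2 + \left(\left(I + I\right) + I\right) = 2 + \left(2 I + I\right) = 2 + 3 I$)
$\frac{B{\left(113 \right)} + 14049}{F{\left(-137 \right)} - 42533} = \frac{\left(2 + 3 \cdot 113\right) + 14049}{\frac{2}{9} \left(-137\right) - 42533} = \frac{\left(2 + 339\right) + 14049}{- \frac{274}{9} - 42533} = \frac{341 + 14049}{- \frac{383071}{9}} = 14390 \left(- \frac{9}{383071}\right) = - \frac{129510}{383071}$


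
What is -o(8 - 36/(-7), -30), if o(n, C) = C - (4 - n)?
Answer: 146/7 ≈ 20.857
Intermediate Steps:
o(n, C) = -4 + C + n (o(n, C) = C + (-4 + n) = -4 + C + n)
-o(8 - 36/(-7), -30) = -(-4 - 30 + (8 - 36/(-7))) = -(-4 - 30 + (8 - 36*(-1)/7)) = -(-4 - 30 + (8 - 4*(-9/7))) = -(-4 - 30 + (8 + 36/7)) = -(-4 - 30 + 92/7) = -1*(-146/7) = 146/7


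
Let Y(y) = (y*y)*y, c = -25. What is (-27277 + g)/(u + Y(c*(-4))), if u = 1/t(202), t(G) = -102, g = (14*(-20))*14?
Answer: -3182094/101999999 ≈ -0.031197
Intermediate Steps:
g = -3920 (g = -280*14 = -3920)
Y(y) = y**3 (Y(y) = y**2*y = y**3)
u = -1/102 (u = 1/(-102) = -1/102 ≈ -0.0098039)
(-27277 + g)/(u + Y(c*(-4))) = (-27277 - 3920)/(-1/102 + (-25*(-4))**3) = -31197/(-1/102 + 100**3) = -31197/(-1/102 + 1000000) = -31197/101999999/102 = -31197*102/101999999 = -3182094/101999999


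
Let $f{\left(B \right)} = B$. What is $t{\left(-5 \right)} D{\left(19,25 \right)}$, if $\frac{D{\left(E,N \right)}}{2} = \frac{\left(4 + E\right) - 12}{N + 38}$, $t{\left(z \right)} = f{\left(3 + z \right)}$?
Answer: $- \frac{44}{63} \approx -0.69841$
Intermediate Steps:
$t{\left(z \right)} = 3 + z$
$D{\left(E,N \right)} = \frac{2 \left(-8 + E\right)}{38 + N}$ ($D{\left(E,N \right)} = 2 \frac{\left(4 + E\right) - 12}{N + 38} = 2 \frac{-8 + E}{38 + N} = \frac{2 \left(-8 + E\right)}{38 + N}$)
$t{\left(-5 \right)} D{\left(19,25 \right)} = \left(3 - 5\right) \frac{2 \left(-8 + 19\right)}{38 + 25} = - 2 \cdot 2 \cdot \frac{1}{63} \cdot 11 = \left(-2\right) \frac{22}{63} = - \frac{44}{63}$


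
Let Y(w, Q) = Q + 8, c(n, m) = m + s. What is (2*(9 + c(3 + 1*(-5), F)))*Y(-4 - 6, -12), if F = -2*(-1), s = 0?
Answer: -88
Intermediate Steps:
F = 2
c(n, m) = m (c(n, m) = m + 0 = m)
Y(w, Q) = 8 + Q
(2*(9 + c(3 + 1*(-5), F)))*Y(-4 - 6, -12) = (2*(9 + 2))*(8 - 12) = (2*11)*(-4) = 22*(-4) = -88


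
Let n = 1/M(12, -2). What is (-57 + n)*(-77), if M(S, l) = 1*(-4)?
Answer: 17633/4 ≈ 4408.3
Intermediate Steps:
M(S, l) = -4
n = -¼ (n = 1/(-4) = -¼ ≈ -0.25000)
(-57 + n)*(-77) = (-57 - ¼)*(-77) = -229/4*(-77) = 17633/4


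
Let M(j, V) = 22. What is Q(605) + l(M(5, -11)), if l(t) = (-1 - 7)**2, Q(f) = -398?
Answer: -334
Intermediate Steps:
l(t) = 64 (l(t) = (-8)**2 = 64)
Q(605) + l(M(5, -11)) = -398 + 64 = -334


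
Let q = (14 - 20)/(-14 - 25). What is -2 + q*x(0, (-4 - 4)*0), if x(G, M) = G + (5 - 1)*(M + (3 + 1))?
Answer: 6/13 ≈ 0.46154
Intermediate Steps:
x(G, M) = 16 + G + 4*M (x(G, M) = G + 4*(M + 4) = G + 4*(4 + M) = G + (16 + 4*M) = 16 + G + 4*M)
q = 2/13 (q = -6/(-39) = -6*(-1/39) = 2/13 ≈ 0.15385)
-2 + q*x(0, (-4 - 4)*0) = -2 + 2*(16 + 0 + 4*((-4 - 4)*0))/13 = -2 + 2*(16 + 0 + 4*(-8*0))/13 = -2 + 2*(16 + 0 + 4*0)/13 = -2 + 2*(16 + 0 + 0)/13 = -2 + (2/13)*16 = -2 + 32/13 = 6/13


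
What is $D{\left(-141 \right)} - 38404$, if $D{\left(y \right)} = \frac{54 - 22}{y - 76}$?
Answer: $- \frac{8333700}{217} \approx -38404.0$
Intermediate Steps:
$D{\left(y \right)} = \frac{32}{-76 + y}$
$D{\left(-141 \right)} - 38404 = \frac{32}{-76 - 141} - 38404 = \frac{32}{-217} - 38404 = 32 \left(- \frac{1}{217}\right) - 38404 = - \frac{32}{217} - 38404 = - \frac{8333700}{217}$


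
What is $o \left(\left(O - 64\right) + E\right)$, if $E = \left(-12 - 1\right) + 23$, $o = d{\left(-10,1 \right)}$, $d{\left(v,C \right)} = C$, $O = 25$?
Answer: $-29$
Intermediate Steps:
$o = 1$
$E = 10$ ($E = -13 + 23 = 10$)
$o \left(\left(O - 64\right) + E\right) = 1 \left(\left(25 - 64\right) + 10\right) = 1 \left(-39 + 10\right) = 1 \left(-29\right) = -29$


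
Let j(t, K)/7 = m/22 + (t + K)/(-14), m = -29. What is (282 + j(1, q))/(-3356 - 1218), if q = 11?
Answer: -5869/100628 ≈ -0.058324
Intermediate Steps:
j(t, K) = -203/22 - K/2 - t/2 (j(t, K) = 7*(-29/22 + (t + K)/(-14)) = 7*(-29*1/22 + (K + t)*(-1/14)) = 7*(-29/22 + (-K/14 - t/14)) = 7*(-29/22 - K/14 - t/14) = -203/22 - K/2 - t/2)
(282 + j(1, q))/(-3356 - 1218) = (282 + (-203/22 - ½*11 - ½*1))/(-3356 - 1218) = (282 + (-203/22 - 11/2 - ½))/(-4574) = (282 - 335/22)*(-1/4574) = (5869/22)*(-1/4574) = -5869/100628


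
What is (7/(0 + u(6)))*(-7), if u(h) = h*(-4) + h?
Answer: 49/18 ≈ 2.7222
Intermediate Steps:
u(h) = -3*h (u(h) = -4*h + h = -3*h)
(7/(0 + u(6)))*(-7) = (7/(0 - 3*6))*(-7) = (7/(0 - 18))*(-7) = (7/(-18))*(-7) = -1/18*7*(-7) = -7/18*(-7) = 49/18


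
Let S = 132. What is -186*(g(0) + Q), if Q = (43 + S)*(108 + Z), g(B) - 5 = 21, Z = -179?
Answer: 2306214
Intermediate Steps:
g(B) = 26 (g(B) = 5 + 21 = 26)
Q = -12425 (Q = (43 + 132)*(108 - 179) = 175*(-71) = -12425)
-186*(g(0) + Q) = -186*(26 - 12425) = -186*(-12399) = 2306214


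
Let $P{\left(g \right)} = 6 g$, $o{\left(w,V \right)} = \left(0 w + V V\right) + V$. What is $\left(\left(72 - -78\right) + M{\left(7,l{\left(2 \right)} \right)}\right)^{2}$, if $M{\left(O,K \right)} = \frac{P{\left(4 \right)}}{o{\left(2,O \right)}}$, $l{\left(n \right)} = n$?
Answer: $\frac{1108809}{49} \approx 22629.0$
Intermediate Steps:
$o{\left(w,V \right)} = V + V^{2}$ ($o{\left(w,V \right)} = \left(0 + V^{2}\right) + V = V^{2} + V = V + V^{2}$)
$M{\left(O,K \right)} = \frac{24}{O \left(1 + O\right)}$ ($M{\left(O,K \right)} = \frac{6 \cdot 4}{O \left(1 + O\right)} = 24 \frac{1}{O \left(1 + O\right)} = \frac{24}{O \left(1 + O\right)}$)
$\left(\left(72 - -78\right) + M{\left(7,l{\left(2 \right)} \right)}\right)^{2} = \left(\left(72 - -78\right) + \frac{24}{7 \left(1 + 7\right)}\right)^{2} = \left(\left(72 + 78\right) + 24 \cdot \frac{1}{7} \cdot \frac{1}{8}\right)^{2} = \left(150 + 24 \cdot \frac{1}{7} \cdot \frac{1}{8}\right)^{2} = \left(150 + \frac{3}{7}\right)^{2} = \left(\frac{1053}{7}\right)^{2} = \frac{1108809}{49}$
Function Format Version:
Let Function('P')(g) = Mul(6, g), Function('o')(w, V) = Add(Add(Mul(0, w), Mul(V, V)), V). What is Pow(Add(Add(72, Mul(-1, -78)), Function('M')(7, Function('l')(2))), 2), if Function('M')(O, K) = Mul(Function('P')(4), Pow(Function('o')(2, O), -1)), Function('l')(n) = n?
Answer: Rational(1108809, 49) ≈ 22629.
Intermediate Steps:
Function('o')(w, V) = Add(V, Pow(V, 2)) (Function('o')(w, V) = Add(Add(0, Pow(V, 2)), V) = Add(Pow(V, 2), V) = Add(V, Pow(V, 2)))
Function('M')(O, K) = Mul(24, Pow(O, -1), Pow(Add(1, O), -1)) (Function('M')(O, K) = Mul(Mul(6, 4), Pow(Mul(O, Add(1, O)), -1)) = Mul(24, Mul(Pow(O, -1), Pow(Add(1, O), -1))) = Mul(24, Pow(O, -1), Pow(Add(1, O), -1)))
Pow(Add(Add(72, Mul(-1, -78)), Function('M')(7, Function('l')(2))), 2) = Pow(Add(Add(72, Mul(-1, -78)), Mul(24, Pow(7, -1), Pow(Add(1, 7), -1))), 2) = Pow(Add(Add(72, 78), Mul(24, Rational(1, 7), Pow(8, -1))), 2) = Pow(Add(150, Mul(24, Rational(1, 7), Rational(1, 8))), 2) = Pow(Add(150, Rational(3, 7)), 2) = Pow(Rational(1053, 7), 2) = Rational(1108809, 49)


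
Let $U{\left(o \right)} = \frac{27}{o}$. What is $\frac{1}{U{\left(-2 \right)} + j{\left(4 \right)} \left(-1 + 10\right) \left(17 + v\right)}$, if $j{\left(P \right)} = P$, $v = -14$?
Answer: $\frac{2}{189} \approx 0.010582$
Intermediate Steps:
$\frac{1}{U{\left(-2 \right)} + j{\left(4 \right)} \left(-1 + 10\right) \left(17 + v\right)} = \frac{1}{\frac{27}{-2} + 4 \left(-1 + 10\right) \left(17 - 14\right)} = \frac{1}{27 \left(- \frac{1}{2}\right) + 4 \cdot 9 \cdot 3} = \frac{1}{- \frac{27}{2} + 4 \cdot 27} = \frac{1}{- \frac{27}{2} + 108} = \frac{1}{\frac{189}{2}} = \frac{2}{189}$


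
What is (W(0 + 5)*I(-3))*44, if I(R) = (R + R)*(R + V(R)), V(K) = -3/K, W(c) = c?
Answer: 2640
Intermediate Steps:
I(R) = 2*R*(R - 3/R) (I(R) = (R + R)*(R - 3/R) = (2*R)*(R - 3/R) = 2*R*(R - 3/R))
(W(0 + 5)*I(-3))*44 = ((0 + 5)*(-6 + 2*(-3)²))*44 = (5*(-6 + 2*9))*44 = (5*(-6 + 18))*44 = (5*12)*44 = 60*44 = 2640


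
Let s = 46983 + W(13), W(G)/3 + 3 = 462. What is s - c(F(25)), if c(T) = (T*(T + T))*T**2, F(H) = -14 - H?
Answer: -4578522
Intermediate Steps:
W(G) = 1377 (W(G) = -9 + 3*462 = -9 + 1386 = 1377)
c(T) = 2*T**4 (c(T) = (T*(2*T))*T**2 = (2*T**2)*T**2 = 2*T**4)
s = 48360 (s = 46983 + 1377 = 48360)
s - c(F(25)) = 48360 - 2*(-14 - 1*25)**4 = 48360 - 2*(-14 - 25)**4 = 48360 - 2*(-39)**4 = 48360 - 2*2313441 = 48360 - 1*4626882 = 48360 - 4626882 = -4578522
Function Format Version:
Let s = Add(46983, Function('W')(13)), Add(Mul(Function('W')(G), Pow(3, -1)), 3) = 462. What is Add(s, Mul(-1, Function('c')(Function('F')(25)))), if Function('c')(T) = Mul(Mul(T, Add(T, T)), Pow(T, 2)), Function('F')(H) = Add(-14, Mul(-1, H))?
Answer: -4578522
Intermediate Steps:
Function('W')(G) = 1377 (Function('W')(G) = Add(-9, Mul(3, 462)) = Add(-9, 1386) = 1377)
Function('c')(T) = Mul(2, Pow(T, 4)) (Function('c')(T) = Mul(Mul(T, Mul(2, T)), Pow(T, 2)) = Mul(Mul(2, Pow(T, 2)), Pow(T, 2)) = Mul(2, Pow(T, 4)))
s = 48360 (s = Add(46983, 1377) = 48360)
Add(s, Mul(-1, Function('c')(Function('F')(25)))) = Add(48360, Mul(-1, Mul(2, Pow(Add(-14, Mul(-1, 25)), 4)))) = Add(48360, Mul(-1, Mul(2, Pow(Add(-14, -25), 4)))) = Add(48360, Mul(-1, Mul(2, Pow(-39, 4)))) = Add(48360, Mul(-1, Mul(2, 2313441))) = Add(48360, Mul(-1, 4626882)) = Add(48360, -4626882) = -4578522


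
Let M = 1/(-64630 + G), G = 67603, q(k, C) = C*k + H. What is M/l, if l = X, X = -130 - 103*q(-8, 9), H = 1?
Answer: 1/21355059 ≈ 4.6827e-8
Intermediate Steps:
q(k, C) = 1 + C*k (q(k, C) = C*k + 1 = 1 + C*k)
X = 7183 (X = -130 - 103*(1 + 9*(-8)) = -130 - 103*(1 - 72) = -130 - 103*(-71) = -130 + 7313 = 7183)
l = 7183
M = 1/2973 (M = 1/(-64630 + 67603) = 1/2973 ≈ 0.00033636)
M/l = (1/2973)/7183 = (1/2973)*(1/7183) = 1/21355059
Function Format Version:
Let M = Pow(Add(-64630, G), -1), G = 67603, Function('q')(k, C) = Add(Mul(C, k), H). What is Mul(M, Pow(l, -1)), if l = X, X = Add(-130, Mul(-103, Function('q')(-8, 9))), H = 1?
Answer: Rational(1, 21355059) ≈ 4.6827e-8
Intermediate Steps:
Function('q')(k, C) = Add(1, Mul(C, k)) (Function('q')(k, C) = Add(Mul(C, k), 1) = Add(1, Mul(C, k)))
X = 7183 (X = Add(-130, Mul(-103, Add(1, Mul(9, -8)))) = Add(-130, Mul(-103, Add(1, -72))) = Add(-130, Mul(-103, -71)) = Add(-130, 7313) = 7183)
l = 7183
M = Rational(1, 2973) (M = Pow(Add(-64630, 67603), -1) = Pow(2973, -1) = Rational(1, 2973) ≈ 0.00033636)
Mul(M, Pow(l, -1)) = Mul(Rational(1, 2973), Pow(7183, -1)) = Mul(Rational(1, 2973), Rational(1, 7183)) = Rational(1, 21355059)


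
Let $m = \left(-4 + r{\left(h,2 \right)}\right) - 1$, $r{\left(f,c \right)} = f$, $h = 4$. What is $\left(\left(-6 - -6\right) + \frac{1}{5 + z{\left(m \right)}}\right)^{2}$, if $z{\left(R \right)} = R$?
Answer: $\frac{1}{16} \approx 0.0625$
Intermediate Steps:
$m = -1$ ($m = \left(-4 + 4\right) - 1 = 0 - 1 = -1$)
$\left(\left(-6 - -6\right) + \frac{1}{5 + z{\left(m \right)}}\right)^{2} = \left(\left(-6 - -6\right) + \frac{1}{5 - 1}\right)^{2} = \left(\left(-6 + 6\right) + \frac{1}{4}\right)^{2} = \left(0 + \frac{1}{4}\right)^{2} = \left(\frac{1}{4}\right)^{2} = \frac{1}{16}$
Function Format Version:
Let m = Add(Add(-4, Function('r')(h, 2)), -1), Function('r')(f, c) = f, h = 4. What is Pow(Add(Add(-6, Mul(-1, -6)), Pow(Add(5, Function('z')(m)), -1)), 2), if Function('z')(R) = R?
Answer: Rational(1, 16) ≈ 0.062500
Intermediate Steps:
m = -1 (m = Add(Add(-4, 4), -1) = Add(0, -1) = -1)
Pow(Add(Add(-6, Mul(-1, -6)), Pow(Add(5, Function('z')(m)), -1)), 2) = Pow(Add(Add(-6, Mul(-1, -6)), Pow(Add(5, -1), -1)), 2) = Pow(Add(Add(-6, 6), Pow(4, -1)), 2) = Pow(Add(0, Rational(1, 4)), 2) = Pow(Rational(1, 4), 2) = Rational(1, 16)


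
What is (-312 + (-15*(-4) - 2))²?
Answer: 64516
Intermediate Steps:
(-312 + (-15*(-4) - 2))² = (-312 + (-5*(-12) - 2))² = (-312 + (60 - 2))² = (-312 + 58)² = (-254)² = 64516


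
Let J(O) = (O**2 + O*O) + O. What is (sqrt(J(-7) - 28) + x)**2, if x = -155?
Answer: 24088 - 930*sqrt(7) ≈ 21627.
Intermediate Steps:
J(O) = O + 2*O**2 (J(O) = (O**2 + O**2) + O = 2*O**2 + O = O + 2*O**2)
(sqrt(J(-7) - 28) + x)**2 = (sqrt(-7*(1 + 2*(-7)) - 28) - 155)**2 = (sqrt(-7*(1 - 14) - 28) - 155)**2 = (sqrt(-7*(-13) - 28) - 155)**2 = (sqrt(91 - 28) - 155)**2 = (sqrt(63) - 155)**2 = (3*sqrt(7) - 155)**2 = (-155 + 3*sqrt(7))**2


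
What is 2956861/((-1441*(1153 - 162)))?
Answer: -2956861/1428031 ≈ -2.0706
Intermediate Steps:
2956861/((-1441*(1153 - 162))) = 2956861/((-1441*991)) = 2956861/(-1428031) = 2956861*(-1/1428031) = -2956861/1428031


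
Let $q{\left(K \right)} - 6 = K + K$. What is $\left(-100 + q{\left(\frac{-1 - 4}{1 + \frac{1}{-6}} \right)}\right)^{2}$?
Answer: $11236$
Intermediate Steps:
$q{\left(K \right)} = 6 + 2 K$ ($q{\left(K \right)} = 6 + \left(K + K\right) = 6 + 2 K$)
$\left(-100 + q{\left(\frac{-1 - 4}{1 + \frac{1}{-6}} \right)}\right)^{2} = \left(-100 + \left(6 + 2 \frac{-1 - 4}{1 + \frac{1}{-6}}\right)\right)^{2} = \left(-100 + \left(6 + 2 \left(- \frac{5}{1 - \frac{1}{6}}\right)\right)\right)^{2} = \left(-100 + \left(6 + 2 \left(- \frac{5}{\frac{5}{6}}\right)\right)\right)^{2} = \left(-100 + \left(6 + 2 \left(\left(-5\right) \frac{6}{5}\right)\right)\right)^{2} = \left(-100 + \left(6 + 2 \left(-6\right)\right)\right)^{2} = \left(-100 + \left(6 - 12\right)\right)^{2} = \left(-100 - 6\right)^{2} = \left(-106\right)^{2} = 11236$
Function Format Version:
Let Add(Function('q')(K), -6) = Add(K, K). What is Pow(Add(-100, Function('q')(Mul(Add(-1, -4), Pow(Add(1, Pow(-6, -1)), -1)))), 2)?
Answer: 11236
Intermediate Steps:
Function('q')(K) = Add(6, Mul(2, K)) (Function('q')(K) = Add(6, Add(K, K)) = Add(6, Mul(2, K)))
Pow(Add(-100, Function('q')(Mul(Add(-1, -4), Pow(Add(1, Pow(-6, -1)), -1)))), 2) = Pow(Add(-100, Add(6, Mul(2, Mul(Add(-1, -4), Pow(Add(1, Pow(-6, -1)), -1))))), 2) = Pow(Add(-100, Add(6, Mul(2, Mul(-5, Pow(Add(1, Rational(-1, 6)), -1))))), 2) = Pow(Add(-100, Add(6, Mul(2, Mul(-5, Pow(Rational(5, 6), -1))))), 2) = Pow(Add(-100, Add(6, Mul(2, Mul(-5, Rational(6, 5))))), 2) = Pow(Add(-100, Add(6, Mul(2, -6))), 2) = Pow(Add(-100, Add(6, -12)), 2) = Pow(Add(-100, -6), 2) = Pow(-106, 2) = 11236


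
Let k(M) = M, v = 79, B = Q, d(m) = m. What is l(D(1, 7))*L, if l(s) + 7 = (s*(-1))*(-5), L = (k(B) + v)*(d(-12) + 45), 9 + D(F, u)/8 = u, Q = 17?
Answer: -275616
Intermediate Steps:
B = 17
D(F, u) = -72 + 8*u
L = 3168 (L = (17 + 79)*(-12 + 45) = 96*33 = 3168)
l(s) = -7 + 5*s (l(s) = -7 + (s*(-1))*(-5) = -7 - s*(-5) = -7 + 5*s)
l(D(1, 7))*L = (-7 + 5*(-72 + 8*7))*3168 = (-7 + 5*(-72 + 56))*3168 = (-7 + 5*(-16))*3168 = (-7 - 80)*3168 = -87*3168 = -275616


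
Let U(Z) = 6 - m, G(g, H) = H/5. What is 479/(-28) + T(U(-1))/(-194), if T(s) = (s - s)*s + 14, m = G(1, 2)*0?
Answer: -46659/2716 ≈ -17.179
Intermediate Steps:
G(g, H) = H/5 (G(g, H) = H*(⅕) = H/5)
m = 0 (m = ((⅕)*2)*0 = (⅖)*0 = 0)
U(Z) = 6 (U(Z) = 6 - 1*0 = 6 + 0 = 6)
T(s) = 14 (T(s) = 0*s + 14 = 0 + 14 = 14)
479/(-28) + T(U(-1))/(-194) = 479/(-28) + 14/(-194) = 479*(-1/28) + 14*(-1/194) = -479/28 - 7/97 = -46659/2716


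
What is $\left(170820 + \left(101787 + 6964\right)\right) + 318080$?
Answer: $597651$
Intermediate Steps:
$\left(170820 + \left(101787 + 6964\right)\right) + 318080 = \left(170820 + 108751\right) + 318080 = 279571 + 318080 = 597651$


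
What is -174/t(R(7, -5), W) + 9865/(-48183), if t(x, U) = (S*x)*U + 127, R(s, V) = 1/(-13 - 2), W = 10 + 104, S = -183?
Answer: -116784695/365660787 ≈ -0.31938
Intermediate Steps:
W = 114
R(s, V) = -1/15 (R(s, V) = 1/(-15) = -1/15)
t(x, U) = 127 - 183*U*x (t(x, U) = (-183*x)*U + 127 = -183*U*x + 127 = 127 - 183*U*x)
-174/t(R(7, -5), W) + 9865/(-48183) = -174/(127 - 183*114*(-1/15)) + 9865/(-48183) = -174/(127 + 6954/5) + 9865*(-1/48183) = -174/7589/5 - 9865/48183 = -174*5/7589 - 9865/48183 = -870/7589 - 9865/48183 = -116784695/365660787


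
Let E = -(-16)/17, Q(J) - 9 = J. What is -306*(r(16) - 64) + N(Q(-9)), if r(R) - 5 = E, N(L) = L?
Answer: 17766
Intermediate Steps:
Q(J) = 9 + J
E = 16/17 (E = -(-16)/17 = -1*(-16/17) = 16/17 ≈ 0.94118)
r(R) = 101/17 (r(R) = 5 + 16/17 = 101/17)
-306*(r(16) - 64) + N(Q(-9)) = -306*(101/17 - 64) + (9 - 9) = -306*(-987/17) + 0 = 17766 + 0 = 17766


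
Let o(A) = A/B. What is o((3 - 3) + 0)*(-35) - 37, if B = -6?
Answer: -37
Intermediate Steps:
o(A) = -A/6 (o(A) = A/(-6) = A*(-⅙) = -A/6)
o((3 - 3) + 0)*(-35) - 37 = -((3 - 3) + 0)/6*(-35) - 37 = -(0 + 0)/6*(-35) - 37 = -⅙*0*(-35) - 37 = 0*(-35) - 37 = 0 - 37 = -37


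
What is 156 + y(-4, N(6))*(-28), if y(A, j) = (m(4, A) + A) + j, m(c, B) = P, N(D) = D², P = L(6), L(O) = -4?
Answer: -628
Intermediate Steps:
P = -4
m(c, B) = -4
y(A, j) = -4 + A + j (y(A, j) = (-4 + A) + j = -4 + A + j)
156 + y(-4, N(6))*(-28) = 156 + (-4 - 4 + 6²)*(-28) = 156 + (-4 - 4 + 36)*(-28) = 156 + 28*(-28) = 156 - 784 = -628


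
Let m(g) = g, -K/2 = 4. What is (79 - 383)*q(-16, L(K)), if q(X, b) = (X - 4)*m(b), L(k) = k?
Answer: -48640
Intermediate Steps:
K = -8 (K = -2*4 = -8)
q(X, b) = b*(-4 + X) (q(X, b) = (X - 4)*b = (-4 + X)*b = b*(-4 + X))
(79 - 383)*q(-16, L(K)) = (79 - 383)*(-8*(-4 - 16)) = -(-2432)*(-20) = -304*160 = -48640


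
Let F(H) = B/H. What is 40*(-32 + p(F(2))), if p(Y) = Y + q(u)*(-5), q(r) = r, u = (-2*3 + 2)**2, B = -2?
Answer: -4520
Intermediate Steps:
u = 16 (u = (-6 + 2)**2 = (-4)**2 = 16)
F(H) = -2/H
p(Y) = -80 + Y (p(Y) = Y + 16*(-5) = Y - 80 = -80 + Y)
40*(-32 + p(F(2))) = 40*(-32 + (-80 - 2/2)) = 40*(-32 + (-80 - 2*1/2)) = 40*(-32 + (-80 - 1)) = 40*(-32 - 81) = 40*(-113) = -4520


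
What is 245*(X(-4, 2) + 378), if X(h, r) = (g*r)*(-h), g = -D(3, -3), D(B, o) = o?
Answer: 98490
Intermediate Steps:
g = 3 (g = -1*(-3) = 3)
X(h, r) = -3*h*r (X(h, r) = (3*r)*(-h) = -3*h*r)
245*(X(-4, 2) + 378) = 245*(-3*(-4)*2 + 378) = 245*(24 + 378) = 245*402 = 98490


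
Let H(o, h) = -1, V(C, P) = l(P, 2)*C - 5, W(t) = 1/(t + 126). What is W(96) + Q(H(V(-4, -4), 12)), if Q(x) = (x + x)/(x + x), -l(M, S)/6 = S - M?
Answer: 223/222 ≈ 1.0045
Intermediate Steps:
l(M, S) = -6*S + 6*M (l(M, S) = -6*(S - M) = -6*S + 6*M)
W(t) = 1/(126 + t)
V(C, P) = -5 + C*(-12 + 6*P) (V(C, P) = (-6*2 + 6*P)*C - 5 = (-12 + 6*P)*C - 5 = C*(-12 + 6*P) - 5 = -5 + C*(-12 + 6*P))
Q(x) = 1 (Q(x) = (2*x)/((2*x)) = (2*x)*(1/(2*x)) = 1)
W(96) + Q(H(V(-4, -4), 12)) = 1/(126 + 96) + 1 = 1/222 + 1 = 223/222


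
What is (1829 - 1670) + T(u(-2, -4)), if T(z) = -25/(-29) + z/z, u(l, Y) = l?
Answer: 4665/29 ≈ 160.86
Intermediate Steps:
T(z) = 54/29 (T(z) = -25*(-1/29) + 1 = 25/29 + 1 = 54/29)
(1829 - 1670) + T(u(-2, -4)) = (1829 - 1670) + 54/29 = 159 + 54/29 = 4665/29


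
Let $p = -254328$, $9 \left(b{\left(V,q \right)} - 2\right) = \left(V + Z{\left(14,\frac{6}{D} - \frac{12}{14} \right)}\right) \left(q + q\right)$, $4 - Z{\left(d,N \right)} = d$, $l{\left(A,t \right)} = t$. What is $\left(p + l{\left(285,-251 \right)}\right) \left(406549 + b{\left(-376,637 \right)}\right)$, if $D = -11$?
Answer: $- \frac{806301335905}{9} \approx -8.9589 \cdot 10^{10}$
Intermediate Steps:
$Z{\left(d,N \right)} = 4 - d$
$b{\left(V,q \right)} = 2 + \frac{2 q \left(-10 + V\right)}{9}$ ($b{\left(V,q \right)} = 2 + \frac{\left(V + \left(4 - 14\right)\right) \left(q + q\right)}{9} = 2 + \frac{\left(V + \left(4 - 14\right)\right) 2 q}{9} = 2 + \frac{\left(V - 10\right) 2 q}{9} = 2 + \frac{\left(-10 + V\right) 2 q}{9} = 2 + \frac{2 q \left(-10 + V\right)}{9}$)
$\left(p + l{\left(285,-251 \right)}\right) \left(406549 + b{\left(-376,637 \right)}\right) = \left(-254328 - 251\right) \left(406549 + \left(2 - \frac{12740}{9} + \frac{2}{9} \left(-376\right) 637\right)\right) = - 254579 \left(406549 - \frac{491746}{9}\right) = \left(-254579\right) \frac{3167195}{9} = - \frac{806301335905}{9}$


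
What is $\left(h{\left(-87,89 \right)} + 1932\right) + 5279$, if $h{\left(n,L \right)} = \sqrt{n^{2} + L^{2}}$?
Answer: $7211 + \sqrt{15490} \approx 7335.5$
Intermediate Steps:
$h{\left(n,L \right)} = \sqrt{L^{2} + n^{2}}$
$\left(h{\left(-87,89 \right)} + 1932\right) + 5279 = \left(\sqrt{89^{2} + \left(-87\right)^{2}} + 1932\right) + 5279 = \left(\sqrt{7921 + 7569} + 1932\right) + 5279 = \left(\sqrt{15490} + 1932\right) + 5279 = \left(1932 + \sqrt{15490}\right) + 5279 = 7211 + \sqrt{15490}$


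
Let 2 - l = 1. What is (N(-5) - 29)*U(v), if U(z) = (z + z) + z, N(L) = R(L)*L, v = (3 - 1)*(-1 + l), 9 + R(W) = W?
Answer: 0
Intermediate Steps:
l = 1 (l = 2 - 1*1 = 2 - 1 = 1)
R(W) = -9 + W
v = 0 (v = (3 - 1)*(-1 + 1) = 2*0 = 0)
N(L) = L*(-9 + L) (N(L) = (-9 + L)*L = L*(-9 + L))
U(z) = 3*z (U(z) = 2*z + z = 3*z)
(N(-5) - 29)*U(v) = (-5*(-9 - 5) - 29)*(3*0) = (-5*(-14) - 29)*0 = (70 - 29)*0 = 41*0 = 0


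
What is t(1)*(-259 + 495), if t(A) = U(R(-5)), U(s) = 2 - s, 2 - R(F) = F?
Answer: -1180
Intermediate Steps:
R(F) = 2 - F
t(A) = -5 (t(A) = 2 - (2 - 1*(-5)) = 2 - (2 + 5) = 2 - 1*7 = 2 - 7 = -5)
t(1)*(-259 + 495) = -5*(-259 + 495) = -5*236 = -1180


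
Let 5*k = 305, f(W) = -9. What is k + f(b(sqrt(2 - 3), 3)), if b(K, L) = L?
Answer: 52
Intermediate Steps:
k = 61 (k = (1/5)*305 = 61)
k + f(b(sqrt(2 - 3), 3)) = 61 - 9 = 52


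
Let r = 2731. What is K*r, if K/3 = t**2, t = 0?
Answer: 0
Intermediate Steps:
K = 0 (K = 3*0**2 = 3*0 = 0)
K*r = 0*2731 = 0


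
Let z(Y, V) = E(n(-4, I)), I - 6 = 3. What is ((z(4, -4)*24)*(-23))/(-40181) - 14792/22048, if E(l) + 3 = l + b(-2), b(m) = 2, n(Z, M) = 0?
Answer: -3296347/4814732 ≈ -0.68464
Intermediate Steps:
I = 9 (I = 6 + 3 = 9)
E(l) = -1 + l (E(l) = -3 + (l + 2) = -3 + (2 + l) = -1 + l)
z(Y, V) = -1 (z(Y, V) = -1 + 0 = -1)
((z(4, -4)*24)*(-23))/(-40181) - 14792/22048 = (-1*24*(-23))/(-40181) - 14792/22048 = -24*(-23)*(-1/40181) - 14792*1/22048 = 552*(-1/40181) - 1849/2756 = -24/1747 - 1849/2756 = -3296347/4814732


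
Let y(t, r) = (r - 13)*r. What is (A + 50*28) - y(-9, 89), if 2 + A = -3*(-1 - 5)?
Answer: -5348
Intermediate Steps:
y(t, r) = r*(-13 + r) (y(t, r) = (-13 + r)*r = r*(-13 + r))
A = 16 (A = -2 - 3*(-1 - 5) = -2 - 3*(-6) = -2 + 18 = 16)
(A + 50*28) - y(-9, 89) = (16 + 50*28) - 89*(-13 + 89) = (16 + 1400) - 89*76 = 1416 - 1*6764 = 1416 - 6764 = -5348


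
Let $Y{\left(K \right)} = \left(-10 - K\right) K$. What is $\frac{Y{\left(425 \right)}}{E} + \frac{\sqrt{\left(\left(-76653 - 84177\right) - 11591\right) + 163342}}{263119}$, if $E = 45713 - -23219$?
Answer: $- \frac{184875}{68932} + \frac{i \sqrt{9079}}{263119} \approx -2.682 + 0.00036213 i$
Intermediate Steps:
$Y{\left(K \right)} = K \left(-10 - K\right)$
$E = 68932$ ($E = 45713 + 23219 = 68932$)
$\frac{Y{\left(425 \right)}}{E} + \frac{\sqrt{\left(\left(-76653 - 84177\right) - 11591\right) + 163342}}{263119} = \frac{\left(-1\right) 425 \left(10 + 425\right)}{68932} + \frac{\sqrt{\left(\left(-76653 - 84177\right) - 11591\right) + 163342}}{263119} = \left(-1\right) 425 \cdot 435 \cdot \frac{1}{68932} + \sqrt{\left(-160830 - 11591\right) + 163342} \cdot \frac{1}{263119} = \left(-184875\right) \frac{1}{68932} + \sqrt{-172421 + 163342} \cdot \frac{1}{263119} = - \frac{184875}{68932} + \sqrt{-9079} \cdot \frac{1}{263119} = - \frac{184875}{68932} + i \sqrt{9079} \cdot \frac{1}{263119} = - \frac{184875}{68932} + \frac{i \sqrt{9079}}{263119}$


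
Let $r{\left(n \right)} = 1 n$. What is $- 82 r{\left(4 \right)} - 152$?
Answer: $-480$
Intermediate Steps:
$r{\left(n \right)} = n$
$- 82 r{\left(4 \right)} - 152 = \left(-82\right) 4 - 152 = -328 - 152 = -480$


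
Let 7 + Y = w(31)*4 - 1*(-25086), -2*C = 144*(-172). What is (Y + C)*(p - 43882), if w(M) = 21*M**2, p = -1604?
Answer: -5375853882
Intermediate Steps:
C = 12384 (C = -72*(-172) = -1/2*(-24768) = 12384)
Y = 105803 (Y = -7 + ((21*31**2)*4 - 1*(-25086)) = -7 + ((21*961)*4 + 25086) = -7 + (20181*4 + 25086) = -7 + (80724 + 25086) = -7 + 105810 = 105803)
(Y + C)*(p - 43882) = (105803 + 12384)*(-1604 - 43882) = 118187*(-45486) = -5375853882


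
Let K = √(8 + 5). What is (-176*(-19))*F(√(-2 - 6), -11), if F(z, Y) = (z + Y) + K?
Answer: -36784 + 3344*√13 + 6688*I*√2 ≈ -24727.0 + 9458.3*I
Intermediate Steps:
K = √13 ≈ 3.6056
F(z, Y) = Y + z + √13 (F(z, Y) = (z + Y) + √13 = (Y + z) + √13 = Y + z + √13)
(-176*(-19))*F(√(-2 - 6), -11) = (-176*(-19))*(-11 + √(-2 - 6) + √13) = 3344*(-11 + √(-8) + √13) = 3344*(-11 + 2*I*√2 + √13) = 3344*(-11 + √13 + 2*I*√2) = -36784 + 3344*√13 + 6688*I*√2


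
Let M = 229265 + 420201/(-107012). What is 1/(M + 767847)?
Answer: 107012/106702529143 ≈ 1.0029e-6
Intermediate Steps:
M = 24533685979/107012 (M = 229265 + 420201*(-1/107012) = 229265 - 420201/107012 = 24533685979/107012 ≈ 2.2926e+5)
1/(M + 767847) = 1/(24533685979/107012 + 767847) = 1/(106702529143/107012) = 107012/106702529143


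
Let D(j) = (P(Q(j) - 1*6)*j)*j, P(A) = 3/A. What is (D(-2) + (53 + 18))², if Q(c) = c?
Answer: 19321/4 ≈ 4830.3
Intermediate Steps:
D(j) = 3*j²/(-6 + j) (D(j) = ((3/(j - 1*6))*j)*j = ((3/(j - 6))*j)*j = ((3/(-6 + j))*j)*j = (3*j/(-6 + j))*j = 3*j²/(-6 + j))
(D(-2) + (53 + 18))² = (3*(-2)²/(-6 - 2) + (53 + 18))² = (3*4/(-8) + 71)² = (3*4*(-⅛) + 71)² = (-3/2 + 71)² = (139/2)² = 19321/4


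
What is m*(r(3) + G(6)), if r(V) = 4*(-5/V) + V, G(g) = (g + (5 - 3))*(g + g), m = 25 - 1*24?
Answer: 277/3 ≈ 92.333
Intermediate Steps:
m = 1 (m = 25 - 24 = 1)
G(g) = 2*g*(2 + g) (G(g) = (g + 2)*(2*g) = (2 + g)*(2*g) = 2*g*(2 + g))
r(V) = V - 20/V (r(V) = -20/V + V = V - 20/V)
m*(r(3) + G(6)) = 1*((3 - 20/3) + 2*6*(2 + 6)) = 1*((3 - 20*⅓) + 2*6*8) = 1*((3 - 20/3) + 96) = 1*(-11/3 + 96) = 1*(277/3) = 277/3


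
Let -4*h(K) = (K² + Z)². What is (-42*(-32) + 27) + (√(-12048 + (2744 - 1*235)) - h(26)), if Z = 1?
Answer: 463813/4 + I*√9539 ≈ 1.1595e+5 + 97.668*I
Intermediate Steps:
h(K) = -(1 + K²)²/4 (h(K) = -(K² + 1)²/4 = -(1 + K²)²/4)
(-42*(-32) + 27) + (√(-12048 + (2744 - 1*235)) - h(26)) = (-42*(-32) + 27) + (√(-12048 + (2744 - 1*235)) - (-1)*(1 + 26²)²/4) = (1344 + 27) + (√(-12048 + (2744 - 235)) - (-1)*(1 + 676)²/4) = 1371 + (√(-12048 + 2509) - (-1)*677²/4) = 1371 + (√(-9539) - (-1)*458329/4) = 1371 + (I*√9539 - 1*(-458329/4)) = 1371 + (I*√9539 + 458329/4) = 1371 + (458329/4 + I*√9539) = 463813/4 + I*√9539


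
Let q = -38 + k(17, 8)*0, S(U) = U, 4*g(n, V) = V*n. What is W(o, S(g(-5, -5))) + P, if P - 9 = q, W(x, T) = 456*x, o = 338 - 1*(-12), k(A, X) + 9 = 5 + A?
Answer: 159571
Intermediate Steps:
g(n, V) = V*n/4 (g(n, V) = (V*n)/4 = V*n/4)
k(A, X) = -4 + A (k(A, X) = -9 + (5 + A) = -4 + A)
o = 350 (o = 338 + 12 = 350)
q = -38 (q = -38 + (-4 + 17)*0 = -38 + 13*0 = -38 + 0 = -38)
P = -29 (P = 9 - 38 = -29)
W(o, S(g(-5, -5))) + P = 456*350 - 29 = 159600 - 29 = 159571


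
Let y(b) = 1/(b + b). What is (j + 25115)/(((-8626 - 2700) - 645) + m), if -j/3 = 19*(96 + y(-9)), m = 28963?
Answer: 117877/101952 ≈ 1.1562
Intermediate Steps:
y(b) = 1/(2*b)
j = -32813/6 (j = -57*(96 + (½)/(-9)) = -57*(96 + (½)*(-⅑)) = -57*(96 - 1/18) = -57*1727/18 = -3*32813/18 = -32813/6 ≈ -5468.8)
(j + 25115)/(((-8626 - 2700) - 645) + m) = (-32813/6 + 25115)/(((-8626 - 2700) - 645) + 28963) = 117877/(6*((-11326 - 645) + 28963)) = 117877/(6*(-11971 + 28963)) = (117877/6)/16992 = (117877/6)*(1/16992) = 117877/101952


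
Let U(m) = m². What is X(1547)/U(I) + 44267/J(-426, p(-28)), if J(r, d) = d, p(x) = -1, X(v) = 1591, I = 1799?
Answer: -143265761476/3236401 ≈ -44267.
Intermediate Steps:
X(1547)/U(I) + 44267/J(-426, p(-28)) = 1591/(1799²) + 44267/(-1) = 1591/3236401 + 44267*(-1) = 1591*(1/3236401) - 44267 = 1591/3236401 - 44267 = -143265761476/3236401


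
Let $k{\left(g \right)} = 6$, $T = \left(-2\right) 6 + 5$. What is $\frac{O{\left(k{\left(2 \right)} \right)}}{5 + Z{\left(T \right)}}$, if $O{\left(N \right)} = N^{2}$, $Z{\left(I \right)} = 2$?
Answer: $\frac{36}{7} \approx 5.1429$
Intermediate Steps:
$T = -7$ ($T = -12 + 5 = -7$)
$\frac{O{\left(k{\left(2 \right)} \right)}}{5 + Z{\left(T \right)}} = \frac{6^{2}}{5 + 2} = \frac{36}{7}$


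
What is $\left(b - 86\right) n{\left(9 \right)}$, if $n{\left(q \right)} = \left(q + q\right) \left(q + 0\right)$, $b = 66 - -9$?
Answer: $-1782$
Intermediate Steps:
$b = 75$ ($b = 66 + 9 = 75$)
$n{\left(q \right)} = 2 q^{2}$ ($n{\left(q \right)} = 2 q q = 2 q^{2}$)
$\left(b - 86\right) n{\left(9 \right)} = \left(75 - 86\right) 2 \cdot 9^{2} = - 11 \cdot 2 \cdot 81 = \left(-11\right) 162 = -1782$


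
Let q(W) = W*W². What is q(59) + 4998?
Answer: 210377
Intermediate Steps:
q(W) = W³
q(59) + 4998 = 59³ + 4998 = 205379 + 4998 = 210377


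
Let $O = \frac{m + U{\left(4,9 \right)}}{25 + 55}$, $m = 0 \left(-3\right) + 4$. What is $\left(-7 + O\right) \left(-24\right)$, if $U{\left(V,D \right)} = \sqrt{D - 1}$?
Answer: $\frac{834}{5} - \frac{3 \sqrt{2}}{5} \approx 165.95$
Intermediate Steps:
$m = 4$ ($m = 0 + 4 = 4$)
$U{\left(V,D \right)} = \sqrt{-1 + D}$
$O = \frac{1}{20} + \frac{\sqrt{2}}{40}$ ($O = \frac{4 + \sqrt{-1 + 9}}{25 + 55} = \frac{4 + \sqrt{8}}{80} = \left(4 + 2 \sqrt{2}\right) \frac{1}{80} = \frac{1}{20} + \frac{\sqrt{2}}{40} \approx 0.085355$)
$\left(-7 + O\right) \left(-24\right) = \left(-7 + \left(\frac{1}{20} + \frac{\sqrt{2}}{40}\right)\right) \left(-24\right) = \left(- \frac{139}{20} + \frac{\sqrt{2}}{40}\right) \left(-24\right) = \frac{834}{5} - \frac{3 \sqrt{2}}{5}$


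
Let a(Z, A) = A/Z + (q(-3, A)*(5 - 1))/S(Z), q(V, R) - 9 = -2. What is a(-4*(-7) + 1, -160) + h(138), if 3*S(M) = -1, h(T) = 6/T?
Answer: -59679/667 ≈ -89.474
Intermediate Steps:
q(V, R) = 7 (q(V, R) = 9 - 2 = 7)
S(M) = -⅓ (S(M) = (⅓)*(-1) = -⅓)
a(Z, A) = -84 + A/Z (a(Z, A) = A/Z + (7*(5 - 1))/(-⅓) = A/Z + (7*4)*(-3) = A/Z + 28*(-3) = A/Z - 84 = -84 + A/Z)
a(-4*(-7) + 1, -160) + h(138) = (-84 - 160/(-4*(-7) + 1)) + 6/138 = (-84 - 160/(28 + 1)) + 6*(1/138) = (-84 - 160/29) + 1/23 = -2596/29 + 1/23 = -59679/667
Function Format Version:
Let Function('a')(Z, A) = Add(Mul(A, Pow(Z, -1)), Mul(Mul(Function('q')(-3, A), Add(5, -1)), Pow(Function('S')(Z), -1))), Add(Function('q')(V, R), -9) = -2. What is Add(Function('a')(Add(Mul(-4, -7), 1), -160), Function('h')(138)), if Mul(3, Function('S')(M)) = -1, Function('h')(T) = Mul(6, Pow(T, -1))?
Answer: Rational(-59679, 667) ≈ -89.474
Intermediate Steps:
Function('q')(V, R) = 7 (Function('q')(V, R) = Add(9, -2) = 7)
Function('S')(M) = Rational(-1, 3) (Function('S')(M) = Mul(Rational(1, 3), -1) = Rational(-1, 3))
Function('a')(Z, A) = Add(-84, Mul(A, Pow(Z, -1))) (Function('a')(Z, A) = Add(Mul(A, Pow(Z, -1)), Mul(Mul(7, Add(5, -1)), Pow(Rational(-1, 3), -1))) = Add(Mul(A, Pow(Z, -1)), Mul(Mul(7, 4), -3)) = Add(Mul(A, Pow(Z, -1)), Mul(28, -3)) = Add(Mul(A, Pow(Z, -1)), -84) = Add(-84, Mul(A, Pow(Z, -1))))
Add(Function('a')(Add(Mul(-4, -7), 1), -160), Function('h')(138)) = Add(Add(-84, Mul(-160, Pow(Add(Mul(-4, -7), 1), -1))), Mul(6, Pow(138, -1))) = Add(Add(-84, Mul(-160, Pow(Add(28, 1), -1))), Mul(6, Rational(1, 138))) = Add(Add(-84, Mul(-160, Pow(29, -1))), Rational(1, 23)) = Add(Add(-84, Mul(-160, Rational(1, 29))), Rational(1, 23)) = Add(Add(-84, Rational(-160, 29)), Rational(1, 23)) = Add(Rational(-2596, 29), Rational(1, 23)) = Rational(-59679, 667)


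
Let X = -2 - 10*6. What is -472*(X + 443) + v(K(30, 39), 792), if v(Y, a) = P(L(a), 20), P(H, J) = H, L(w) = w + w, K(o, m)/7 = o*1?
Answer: -178248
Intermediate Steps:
K(o, m) = 7*o (K(o, m) = 7*(o*1) = 7*o)
L(w) = 2*w
v(Y, a) = 2*a
X = -62 (X = -2 - 60 = -62)
-472*(X + 443) + v(K(30, 39), 792) = -472*(-62 + 443) + 2*792 = -472*381 + 1584 = -179832 + 1584 = -178248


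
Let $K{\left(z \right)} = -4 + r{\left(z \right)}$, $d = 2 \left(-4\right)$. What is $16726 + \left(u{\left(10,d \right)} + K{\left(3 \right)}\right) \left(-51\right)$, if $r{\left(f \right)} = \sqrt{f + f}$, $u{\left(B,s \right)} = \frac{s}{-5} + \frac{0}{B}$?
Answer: $\frac{84242}{5} - 51 \sqrt{6} \approx 16723.0$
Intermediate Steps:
$d = -8$
$u{\left(B,s \right)} = - \frac{s}{5}$ ($u{\left(B,s \right)} = s \left(- \frac{1}{5}\right) + 0 = - \frac{s}{5} + 0 = - \frac{s}{5}$)
$r{\left(f \right)} = \sqrt{2} \sqrt{f}$ ($r{\left(f \right)} = \sqrt{2 f} = \sqrt{2} \sqrt{f}$)
$K{\left(z \right)} = -4 + \sqrt{2} \sqrt{z}$
$16726 + \left(u{\left(10,d \right)} + K{\left(3 \right)}\right) \left(-51\right) = 16726 + \left(\left(- \frac{1}{5}\right) \left(-8\right) - \left(4 - \sqrt{2} \sqrt{3}\right)\right) \left(-51\right) = 16726 + \left(\frac{8}{5} - \left(4 - \sqrt{6}\right)\right) \left(-51\right) = 16726 + \left(- \frac{12}{5} + \sqrt{6}\right) \left(-51\right) = 16726 + \left(\frac{612}{5} - 51 \sqrt{6}\right) = \frac{84242}{5} - 51 \sqrt{6}$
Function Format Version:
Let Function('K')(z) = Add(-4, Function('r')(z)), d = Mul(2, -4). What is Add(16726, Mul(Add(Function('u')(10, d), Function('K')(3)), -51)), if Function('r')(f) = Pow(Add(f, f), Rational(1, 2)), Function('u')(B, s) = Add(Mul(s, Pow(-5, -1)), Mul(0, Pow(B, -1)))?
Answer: Add(Rational(84242, 5), Mul(-51, Pow(6, Rational(1, 2)))) ≈ 16723.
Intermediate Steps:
d = -8
Function('u')(B, s) = Mul(Rational(-1, 5), s) (Function('u')(B, s) = Add(Mul(s, Rational(-1, 5)), 0) = Add(Mul(Rational(-1, 5), s), 0) = Mul(Rational(-1, 5), s))
Function('r')(f) = Mul(Pow(2, Rational(1, 2)), Pow(f, Rational(1, 2))) (Function('r')(f) = Pow(Mul(2, f), Rational(1, 2)) = Mul(Pow(2, Rational(1, 2)), Pow(f, Rational(1, 2))))
Function('K')(z) = Add(-4, Mul(Pow(2, Rational(1, 2)), Pow(z, Rational(1, 2))))
Add(16726, Mul(Add(Function('u')(10, d), Function('K')(3)), -51)) = Add(16726, Mul(Add(Mul(Rational(-1, 5), -8), Add(-4, Mul(Pow(2, Rational(1, 2)), Pow(3, Rational(1, 2))))), -51)) = Add(16726, Mul(Add(Rational(8, 5), Add(-4, Pow(6, Rational(1, 2)))), -51)) = Add(16726, Mul(Add(Rational(-12, 5), Pow(6, Rational(1, 2))), -51)) = Add(16726, Add(Rational(612, 5), Mul(-51, Pow(6, Rational(1, 2))))) = Add(Rational(84242, 5), Mul(-51, Pow(6, Rational(1, 2))))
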